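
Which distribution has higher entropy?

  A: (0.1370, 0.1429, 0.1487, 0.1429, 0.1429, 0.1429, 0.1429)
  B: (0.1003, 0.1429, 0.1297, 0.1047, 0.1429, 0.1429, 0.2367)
A

Both distributions are close to uniform, making this a harder comparison.

H(A) = 2.8070 bits
H(B) = 2.7511 bits

The distribution closer to uniform has higher entropy.
Answer: A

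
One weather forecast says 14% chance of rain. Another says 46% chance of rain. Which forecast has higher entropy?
46% forecast

Treat each forecast as a Bernoulli distribution. Binary entropy is maximized at p=0.5 and falls off symmetrically toward 0 or 1. The 46% forecast is closer to 50%, so it is more uncertain. H(14%) ≈ 0.584 bits, H(46%) ≈ 0.995 bits.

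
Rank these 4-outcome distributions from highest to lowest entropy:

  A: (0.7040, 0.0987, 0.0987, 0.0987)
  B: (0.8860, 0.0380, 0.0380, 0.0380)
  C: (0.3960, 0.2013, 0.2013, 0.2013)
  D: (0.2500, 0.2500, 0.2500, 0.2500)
D > C > A > B

Key insight: Entropy is maximized by uniform distributions and minimized by concentrated distributions.

Entropies:
  H(A) = 1.3455 bits
  H(B) = 0.6926 bits
  H(C) = 1.9259 bits
  H(D) = 2.0000 bits

Ranking: D > C > A > B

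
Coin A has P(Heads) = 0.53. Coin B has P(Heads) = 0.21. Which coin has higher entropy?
A

For binary distributions, entropy is maximized at p=0.5 and decreases as p moves toward 0 or 1.

H(A) = H(0.53) = 0.9974 bits
H(B) = H(0.21) = 0.7415 bits

Distribution A (p=0.53) is closer to uniform (p=0.5), so it has higher entropy.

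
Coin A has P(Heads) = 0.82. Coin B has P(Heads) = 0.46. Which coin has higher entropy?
B

For binary distributions, entropy is maximized at p=0.5 and decreases as p moves toward 0 or 1.

H(A) = H(0.82) = 0.6801 bits
H(B) = H(0.46) = 0.9954 bits

Distribution B (p=0.46) is closer to uniform (p=0.5), so it has higher entropy.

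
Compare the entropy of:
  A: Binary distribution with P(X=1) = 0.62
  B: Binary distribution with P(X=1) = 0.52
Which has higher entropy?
B

For binary distributions, entropy is maximized at p=0.5 and decreases as p moves toward 0 or 1.

H(A) = H(0.62) = 0.9580 bits
H(B) = H(0.52) = 0.9988 bits

Distribution B (p=0.52) is closer to uniform (p=0.5), so it has higher entropy.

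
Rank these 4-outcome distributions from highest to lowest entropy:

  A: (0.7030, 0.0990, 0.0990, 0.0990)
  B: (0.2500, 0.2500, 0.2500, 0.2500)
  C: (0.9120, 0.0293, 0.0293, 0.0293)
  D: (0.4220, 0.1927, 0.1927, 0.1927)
B > D > A > C

Key insight: Entropy is maximized by uniform distributions and minimized by concentrated distributions.

Entropies:
  H(A) = 1.3483 bits
  H(B) = 2.0000 bits
  H(C) = 0.5692 bits
  H(D) = 1.8985 bits

Ranking: B > D > A > C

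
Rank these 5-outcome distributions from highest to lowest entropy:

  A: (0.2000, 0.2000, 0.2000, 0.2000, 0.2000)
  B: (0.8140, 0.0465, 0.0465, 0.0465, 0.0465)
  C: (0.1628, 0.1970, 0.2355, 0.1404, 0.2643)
A > C > B

Key insight: Entropy is maximized by uniform distributions and minimized by concentrated distributions.

- Uniform distributions have maximum entropy log₂(5) = 2.3219 bits
- The more "peaked" or concentrated a distribution, the lower its entropy

Entropies:
  H(A) = 2.3219 bits
  H(B) = 1.0650 bits
  H(C) = 2.2844 bits

Ranking: A > C > B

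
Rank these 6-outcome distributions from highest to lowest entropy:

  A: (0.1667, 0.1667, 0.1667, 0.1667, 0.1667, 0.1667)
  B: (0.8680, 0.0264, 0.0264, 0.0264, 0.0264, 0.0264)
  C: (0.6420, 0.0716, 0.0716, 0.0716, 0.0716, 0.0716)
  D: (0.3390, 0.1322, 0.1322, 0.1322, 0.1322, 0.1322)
A > D > C > B

Key insight: Entropy is maximized by uniform distributions and minimized by concentrated distributions.

Entropies:
  H(A) = 2.5850 bits
  H(B) = 0.8694 bits
  H(C) = 1.7723 bits
  H(D) = 2.4587 bits

Ranking: A > D > C > B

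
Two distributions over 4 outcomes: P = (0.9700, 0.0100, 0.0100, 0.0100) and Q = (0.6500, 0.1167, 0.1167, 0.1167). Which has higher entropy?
Q

P is highly concentrated on one outcome (97%), making it nearly deterministic. Q spreads its mass more evenly (max 65%). The more spread-out distribution has higher entropy: H(P) ≈ 0.242 bits, H(Q) ≈ 1.489 bits.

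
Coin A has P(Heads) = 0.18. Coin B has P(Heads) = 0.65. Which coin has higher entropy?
B

For binary distributions, entropy is maximized at p=0.5 and decreases as p moves toward 0 or 1.

H(A) = H(0.18) = 0.6801 bits
H(B) = H(0.65) = 0.9341 bits

Distribution B (p=0.65) is closer to uniform (p=0.5), so it has higher entropy.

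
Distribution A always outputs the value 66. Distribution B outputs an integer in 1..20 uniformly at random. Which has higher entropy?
B

A is deterministic, so H(A) = 0. B is uniform over 20 outcomes, so H(B) = log₂(20) = 4.322 bits. Any distribution with genuine randomness has higher entropy than a deterministic one.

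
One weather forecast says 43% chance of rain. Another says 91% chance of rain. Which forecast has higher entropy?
43% forecast

Treat each forecast as a Bernoulli distribution. Binary entropy is maximized at p=0.5 and falls off symmetrically toward 0 or 1. The 43% forecast is closer to 50%, so it is more uncertain. H(43%) ≈ 0.986 bits, H(91%) ≈ 0.436 bits.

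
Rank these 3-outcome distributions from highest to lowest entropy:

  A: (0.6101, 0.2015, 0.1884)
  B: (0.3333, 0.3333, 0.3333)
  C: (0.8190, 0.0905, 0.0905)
B > A > C

Key insight: Entropy is maximized by uniform distributions and minimized by concentrated distributions.

- Uniform distributions have maximum entropy log₂(3) = 1.5850 bits
- The more "peaked" or concentrated a distribution, the lower its entropy

Entropies:
  H(A) = 1.3543 bits
  H(B) = 1.5850 bits
  H(C) = 0.8633 bits

Ranking: B > A > C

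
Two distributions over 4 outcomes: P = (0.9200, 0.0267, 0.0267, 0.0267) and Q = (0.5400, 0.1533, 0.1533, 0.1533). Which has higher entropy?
Q

P is highly concentrated on one outcome (92%), making it nearly deterministic. Q spreads its mass more evenly (max 54%). The more spread-out distribution has higher entropy: H(P) ≈ 0.529 bits, H(Q) ≈ 1.724 bits.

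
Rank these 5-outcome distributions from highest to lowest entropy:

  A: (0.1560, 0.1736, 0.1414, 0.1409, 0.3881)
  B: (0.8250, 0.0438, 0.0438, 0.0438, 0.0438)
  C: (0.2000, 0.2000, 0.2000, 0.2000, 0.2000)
C > A > B

Key insight: Entropy is maximized by uniform distributions and minimized by concentrated distributions.

- Uniform distributions have maximum entropy log₂(5) = 2.3219 bits
- The more "peaked" or concentrated a distribution, the lower its entropy

Entropies:
  H(A) = 2.1841 bits
  H(B) = 1.0190 bits
  H(C) = 2.3219 bits

Ranking: C > A > B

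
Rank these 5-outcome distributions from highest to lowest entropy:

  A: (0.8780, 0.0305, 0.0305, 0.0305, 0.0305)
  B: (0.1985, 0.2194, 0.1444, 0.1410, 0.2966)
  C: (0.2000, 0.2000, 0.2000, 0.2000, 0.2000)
C > B > A

Key insight: Entropy is maximized by uniform distributions and minimized by concentrated distributions.

- Uniform distributions have maximum entropy log₂(5) = 2.3219 bits
- The more "peaked" or concentrated a distribution, the lower its entropy

Entropies:
  H(A) = 0.7791 bits
  H(B) = 2.2650 bits
  H(C) = 2.3219 bits

Ranking: C > B > A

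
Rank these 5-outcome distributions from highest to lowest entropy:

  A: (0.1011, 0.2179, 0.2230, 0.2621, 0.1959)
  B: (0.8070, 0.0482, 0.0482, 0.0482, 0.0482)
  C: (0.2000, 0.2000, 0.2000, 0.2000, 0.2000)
C > A > B

Key insight: Entropy is maximized by uniform distributions and minimized by concentrated distributions.

- Uniform distributions have maximum entropy log₂(5) = 2.3219 bits
- The more "peaked" or concentrated a distribution, the lower its entropy

Entropies:
  H(A) = 2.2630 bits
  H(B) = 1.0937 bits
  H(C) = 2.3219 bits

Ranking: C > A > B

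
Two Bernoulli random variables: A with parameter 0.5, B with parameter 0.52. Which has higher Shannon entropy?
A

For binary distributions, entropy is maximized at p=0.5 and decreases as p moves toward 0 or 1.

H(A) = H(0.5) = 1.0000 bits
H(B) = H(0.52) = 0.9988 bits

Distribution A (p=0.5) is closer to uniform (p=0.5), so it has higher entropy.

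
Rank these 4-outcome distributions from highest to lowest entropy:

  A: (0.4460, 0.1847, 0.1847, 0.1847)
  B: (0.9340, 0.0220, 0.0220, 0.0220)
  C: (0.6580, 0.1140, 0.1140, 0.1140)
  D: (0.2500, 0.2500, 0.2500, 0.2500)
D > A > C > B

Key insight: Entropy is maximized by uniform distributions and minimized by concentrated distributions.

Entropies:
  H(A) = 1.8696 bits
  H(B) = 0.4554 bits
  H(C) = 1.4688 bits
  H(D) = 2.0000 bits

Ranking: D > A > C > B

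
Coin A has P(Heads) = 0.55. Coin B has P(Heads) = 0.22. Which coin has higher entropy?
A

For binary distributions, entropy is maximized at p=0.5 and decreases as p moves toward 0 or 1.

H(A) = H(0.55) = 0.9928 bits
H(B) = H(0.22) = 0.7602 bits

Distribution A (p=0.55) is closer to uniform (p=0.5), so it has higher entropy.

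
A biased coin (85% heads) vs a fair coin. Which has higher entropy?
Fair coin

The fair coin is uniform (p=0.5), maximizing binary entropy at 1 bit. The biased coin has H(0.85) ≈ 0.610 bits — its outcome is more predictable, so its entropy is lower.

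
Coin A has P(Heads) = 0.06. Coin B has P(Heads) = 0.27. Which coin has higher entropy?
B

For binary distributions, entropy is maximized at p=0.5 and decreases as p moves toward 0 or 1.

H(A) = H(0.06) = 0.3274 bits
H(B) = H(0.27) = 0.8415 bits

Distribution B (p=0.27) is closer to uniform (p=0.5), so it has higher entropy.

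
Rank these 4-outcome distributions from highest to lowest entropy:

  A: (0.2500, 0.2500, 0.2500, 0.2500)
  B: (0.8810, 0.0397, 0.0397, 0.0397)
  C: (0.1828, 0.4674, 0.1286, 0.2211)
A > C > B

Key insight: Entropy is maximized by uniform distributions and minimized by concentrated distributions.

- Uniform distributions have maximum entropy log₂(4) = 2.0000 bits
- The more "peaked" or concentrated a distribution, the lower its entropy

Entropies:
  H(A) = 2.0000 bits
  H(B) = 0.7151 bits
  H(C) = 1.8230 bits

Ranking: A > C > B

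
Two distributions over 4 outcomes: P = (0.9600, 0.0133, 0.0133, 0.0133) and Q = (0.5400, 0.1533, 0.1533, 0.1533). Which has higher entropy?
Q

P is highly concentrated on one outcome (96%), making it nearly deterministic. Q spreads its mass more evenly (max 54%). The more spread-out distribution has higher entropy: H(P) ≈ 0.306 bits, H(Q) ≈ 1.724 bits.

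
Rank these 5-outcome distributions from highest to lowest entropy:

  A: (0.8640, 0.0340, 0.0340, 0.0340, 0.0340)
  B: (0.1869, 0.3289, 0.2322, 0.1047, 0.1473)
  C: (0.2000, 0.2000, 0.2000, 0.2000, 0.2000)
C > B > A

Key insight: Entropy is maximized by uniform distributions and minimized by concentrated distributions.

- Uniform distributions have maximum entropy log₂(5) = 2.3219 bits
- The more "peaked" or concentrated a distribution, the lower its entropy

Entropies:
  H(A) = 0.8457 bits
  H(B) = 2.2170 bits
  H(C) = 2.3219 bits

Ranking: C > B > A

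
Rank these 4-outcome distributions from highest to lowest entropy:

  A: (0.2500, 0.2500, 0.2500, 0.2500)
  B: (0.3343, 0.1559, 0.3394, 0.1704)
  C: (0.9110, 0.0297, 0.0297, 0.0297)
A > B > C

Key insight: Entropy is maximized by uniform distributions and minimized by concentrated distributions.

- Uniform distributions have maximum entropy log₂(4) = 2.0000 bits
- The more "peaked" or concentrated a distribution, the lower its entropy

Entropies:
  H(A) = 2.0000 bits
  H(B) = 1.9106 bits
  H(C) = 0.5742 bits

Ranking: A > B > C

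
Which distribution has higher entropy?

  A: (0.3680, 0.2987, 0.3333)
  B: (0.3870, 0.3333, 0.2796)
A

Both distributions are close to uniform, making this a harder comparison.

H(A) = 1.5798 bits
H(B) = 1.5724 bits

The distribution closer to uniform has higher entropy.
Answer: A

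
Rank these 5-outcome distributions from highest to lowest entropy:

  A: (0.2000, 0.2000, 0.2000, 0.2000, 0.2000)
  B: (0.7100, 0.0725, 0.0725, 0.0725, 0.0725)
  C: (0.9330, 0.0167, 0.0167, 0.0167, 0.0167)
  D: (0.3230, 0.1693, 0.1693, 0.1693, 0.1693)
A > D > B > C

Key insight: Entropy is maximized by uniform distributions and minimized by concentrated distributions.

Entropies:
  H(A) = 2.3219 bits
  H(B) = 1.4487 bits
  H(C) = 0.4886 bits
  H(D) = 2.2616 bits

Ranking: A > D > B > C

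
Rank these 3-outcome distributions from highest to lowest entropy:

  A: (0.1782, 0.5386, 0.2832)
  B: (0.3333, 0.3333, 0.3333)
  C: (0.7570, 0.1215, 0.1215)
B > A > C

Key insight: Entropy is maximized by uniform distributions and minimized by concentrated distributions.

- Uniform distributions have maximum entropy log₂(3) = 1.5850 bits
- The more "peaked" or concentrated a distribution, the lower its entropy

Entropies:
  H(A) = 1.4397 bits
  H(B) = 1.5850 bits
  H(C) = 1.0430 bits

Ranking: B > A > C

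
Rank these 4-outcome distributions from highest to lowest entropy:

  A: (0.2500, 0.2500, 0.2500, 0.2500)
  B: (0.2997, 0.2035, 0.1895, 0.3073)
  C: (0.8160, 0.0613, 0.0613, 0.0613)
A > B > C

Key insight: Entropy is maximized by uniform distributions and minimized by concentrated distributions.

- Uniform distributions have maximum entropy log₂(4) = 2.0000 bits
- The more "peaked" or concentrated a distribution, the lower its entropy

Entropies:
  H(A) = 2.0000 bits
  H(B) = 1.9663 bits
  H(C) = 0.9804 bits

Ranking: A > B > C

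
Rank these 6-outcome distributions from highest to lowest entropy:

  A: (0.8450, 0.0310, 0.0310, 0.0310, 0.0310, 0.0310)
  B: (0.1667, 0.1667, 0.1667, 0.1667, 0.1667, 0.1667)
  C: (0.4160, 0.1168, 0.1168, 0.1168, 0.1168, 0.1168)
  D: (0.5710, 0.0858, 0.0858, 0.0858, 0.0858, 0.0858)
B > C > D > A

Key insight: Entropy is maximized by uniform distributions and minimized by concentrated distributions.

Entropies:
  H(A) = 0.9821 bits
  H(B) = 2.5850 bits
  H(C) = 2.3355 bits
  H(D) = 1.9815 bits

Ranking: B > C > D > A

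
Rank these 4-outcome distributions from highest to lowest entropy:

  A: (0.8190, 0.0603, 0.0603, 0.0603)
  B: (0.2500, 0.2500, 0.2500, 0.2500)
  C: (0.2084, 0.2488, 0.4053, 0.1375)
B > C > A

Key insight: Entropy is maximized by uniform distributions and minimized by concentrated distributions.

- Uniform distributions have maximum entropy log₂(4) = 2.0000 bits
- The more "peaked" or concentrated a distribution, the lower its entropy

Entropies:
  H(A) = 0.9691 bits
  H(B) = 2.0000 bits
  H(C) = 1.8925 bits

Ranking: B > C > A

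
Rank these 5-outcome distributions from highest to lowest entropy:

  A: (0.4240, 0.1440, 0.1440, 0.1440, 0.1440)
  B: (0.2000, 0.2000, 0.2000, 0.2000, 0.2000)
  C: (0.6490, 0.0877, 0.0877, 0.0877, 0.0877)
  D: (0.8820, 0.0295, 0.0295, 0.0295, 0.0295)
B > A > C > D

Key insight: Entropy is maximized by uniform distributions and minimized by concentrated distributions.

Entropies:
  H(A) = 2.1353 bits
  H(B) = 2.3219 bits
  H(C) = 1.6370 bits
  H(D) = 0.7596 bits

Ranking: B > A > C > D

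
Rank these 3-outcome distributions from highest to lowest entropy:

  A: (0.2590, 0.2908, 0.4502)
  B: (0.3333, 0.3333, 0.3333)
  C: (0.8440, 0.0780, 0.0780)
B > A > C

Key insight: Entropy is maximized by uniform distributions and minimized by concentrated distributions.

- Uniform distributions have maximum entropy log₂(3) = 1.5850 bits
- The more "peaked" or concentrated a distribution, the lower its entropy

Entropies:
  H(A) = 1.5413 bits
  H(B) = 1.5850 bits
  H(C) = 0.7807 bits

Ranking: B > A > C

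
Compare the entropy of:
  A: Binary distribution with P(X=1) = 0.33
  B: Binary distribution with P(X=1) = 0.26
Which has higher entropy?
A

For binary distributions, entropy is maximized at p=0.5 and decreases as p moves toward 0 or 1.

H(A) = H(0.33) = 0.9149 bits
H(B) = H(0.26) = 0.8267 bits

Distribution A (p=0.33) is closer to uniform (p=0.5), so it has higher entropy.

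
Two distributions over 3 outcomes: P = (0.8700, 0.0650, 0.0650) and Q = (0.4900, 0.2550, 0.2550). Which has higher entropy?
Q

P is highly concentrated on one outcome (87%), making it nearly deterministic. Q spreads its mass more evenly (max 49%). The more spread-out distribution has higher entropy: H(P) ≈ 0.687 bits, H(Q) ≈ 1.510 bits.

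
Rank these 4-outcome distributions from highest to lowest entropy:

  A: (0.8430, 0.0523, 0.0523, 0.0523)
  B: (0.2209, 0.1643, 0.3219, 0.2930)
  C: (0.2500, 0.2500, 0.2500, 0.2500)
C > B > A

Key insight: Entropy is maximized by uniform distributions and minimized by concentrated distributions.

- Uniform distributions have maximum entropy log₂(4) = 2.0000 bits
- The more "peaked" or concentrated a distribution, the lower its entropy

Entropies:
  H(A) = 0.8759 bits
  H(B) = 1.9546 bits
  H(C) = 2.0000 bits

Ranking: C > B > A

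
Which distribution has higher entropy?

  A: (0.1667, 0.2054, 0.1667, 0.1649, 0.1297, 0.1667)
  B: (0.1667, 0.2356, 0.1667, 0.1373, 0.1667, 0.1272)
A

Both distributions are close to uniform, making this a harder comparison.

H(A) = 2.5725 bits
H(B) = 2.5554 bits

The distribution closer to uniform has higher entropy.
Answer: A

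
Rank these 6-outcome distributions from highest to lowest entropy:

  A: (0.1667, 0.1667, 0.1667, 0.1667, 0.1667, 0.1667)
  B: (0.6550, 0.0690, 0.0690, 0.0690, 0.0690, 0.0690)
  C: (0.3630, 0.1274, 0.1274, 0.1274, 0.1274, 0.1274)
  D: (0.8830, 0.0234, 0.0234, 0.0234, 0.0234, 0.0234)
A > C > B > D

Key insight: Entropy is maximized by uniform distributions and minimized by concentrated distributions.

Entropies:
  H(A) = 2.5850 bits
  H(B) = 1.7306 bits
  H(C) = 2.4242 bits
  H(D) = 0.7923 bits

Ranking: A > C > B > D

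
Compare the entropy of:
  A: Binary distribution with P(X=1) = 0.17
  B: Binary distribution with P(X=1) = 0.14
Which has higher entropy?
A

For binary distributions, entropy is maximized at p=0.5 and decreases as p moves toward 0 or 1.

H(A) = H(0.17) = 0.6577 bits
H(B) = H(0.14) = 0.5842 bits

Distribution A (p=0.17) is closer to uniform (p=0.5), so it has higher entropy.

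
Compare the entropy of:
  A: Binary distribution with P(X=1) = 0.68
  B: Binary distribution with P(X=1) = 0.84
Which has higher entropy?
A

For binary distributions, entropy is maximized at p=0.5 and decreases as p moves toward 0 or 1.

H(A) = H(0.68) = 0.9044 bits
H(B) = H(0.84) = 0.6343 bits

Distribution A (p=0.68) is closer to uniform (p=0.5), so it has higher entropy.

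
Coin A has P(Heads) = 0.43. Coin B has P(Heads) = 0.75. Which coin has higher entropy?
A

For binary distributions, entropy is maximized at p=0.5 and decreases as p moves toward 0 or 1.

H(A) = H(0.43) = 0.9858 bits
H(B) = H(0.75) = 0.8113 bits

Distribution A (p=0.43) is closer to uniform (p=0.5), so it has higher entropy.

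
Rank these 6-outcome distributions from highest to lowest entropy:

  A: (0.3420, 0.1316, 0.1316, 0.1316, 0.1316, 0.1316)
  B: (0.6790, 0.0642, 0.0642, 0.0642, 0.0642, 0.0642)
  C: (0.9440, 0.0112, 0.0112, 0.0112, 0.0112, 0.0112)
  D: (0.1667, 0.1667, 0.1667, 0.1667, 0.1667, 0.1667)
D > A > B > C

Key insight: Entropy is maximized by uniform distributions and minimized by concentrated distributions.

Entropies:
  H(A) = 2.4545 bits
  H(B) = 1.6508 bits
  H(C) = 0.4414 bits
  H(D) = 2.5850 bits

Ranking: D > A > B > C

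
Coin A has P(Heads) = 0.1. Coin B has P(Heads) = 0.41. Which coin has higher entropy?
B

For binary distributions, entropy is maximized at p=0.5 and decreases as p moves toward 0 or 1.

H(A) = H(0.1) = 0.4690 bits
H(B) = H(0.41) = 0.9765 bits

Distribution B (p=0.41) is closer to uniform (p=0.5), so it has higher entropy.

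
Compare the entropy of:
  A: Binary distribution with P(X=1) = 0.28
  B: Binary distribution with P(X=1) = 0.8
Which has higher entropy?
A

For binary distributions, entropy is maximized at p=0.5 and decreases as p moves toward 0 or 1.

H(A) = H(0.28) = 0.8555 bits
H(B) = H(0.8) = 0.7219 bits

Distribution A (p=0.28) is closer to uniform (p=0.5), so it has higher entropy.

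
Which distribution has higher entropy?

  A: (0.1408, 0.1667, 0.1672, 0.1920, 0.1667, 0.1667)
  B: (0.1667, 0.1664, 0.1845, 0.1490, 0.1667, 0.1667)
B

Both distributions are close to uniform, making this a harder comparison.

H(A) = 2.5792 bits
H(B) = 2.5822 bits

The distribution closer to uniform has higher entropy.
Answer: B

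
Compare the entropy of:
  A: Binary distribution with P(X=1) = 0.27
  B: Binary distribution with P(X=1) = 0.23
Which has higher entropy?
A

For binary distributions, entropy is maximized at p=0.5 and decreases as p moves toward 0 or 1.

H(A) = H(0.27) = 0.8415 bits
H(B) = H(0.23) = 0.7780 bits

Distribution A (p=0.27) is closer to uniform (p=0.5), so it has higher entropy.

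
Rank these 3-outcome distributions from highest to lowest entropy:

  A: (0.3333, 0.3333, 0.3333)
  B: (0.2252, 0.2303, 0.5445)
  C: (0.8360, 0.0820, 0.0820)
A > B > C

Key insight: Entropy is maximized by uniform distributions and minimized by concentrated distributions.

- Uniform distributions have maximum entropy log₂(3) = 1.5850 bits
- The more "peaked" or concentrated a distribution, the lower its entropy

Entropies:
  H(A) = 1.5850 bits
  H(B) = 1.4497 bits
  H(C) = 0.8078 bits

Ranking: A > B > C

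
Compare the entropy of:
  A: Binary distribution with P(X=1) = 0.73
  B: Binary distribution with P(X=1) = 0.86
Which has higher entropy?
A

For binary distributions, entropy is maximized at p=0.5 and decreases as p moves toward 0 or 1.

H(A) = H(0.73) = 0.8415 bits
H(B) = H(0.86) = 0.5842 bits

Distribution A (p=0.73) is closer to uniform (p=0.5), so it has higher entropy.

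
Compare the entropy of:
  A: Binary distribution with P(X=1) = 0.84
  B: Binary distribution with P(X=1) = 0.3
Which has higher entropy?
B

For binary distributions, entropy is maximized at p=0.5 and decreases as p moves toward 0 or 1.

H(A) = H(0.84) = 0.6343 bits
H(B) = H(0.3) = 0.8813 bits

Distribution B (p=0.3) is closer to uniform (p=0.5), so it has higher entropy.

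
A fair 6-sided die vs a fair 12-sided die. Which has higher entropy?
12-sided die

Both are uniform distributions; for uniform over n outcomes, H = log₂(n). H(6-sided) = log₂(6) = 2.585 bits and H(12-sided) = log₂(12) = 3.585 bits. More outcomes in a uniform distribution means higher entropy.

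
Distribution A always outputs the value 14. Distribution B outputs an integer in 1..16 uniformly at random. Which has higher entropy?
B

A is deterministic, so H(A) = 0. B is uniform over 16 outcomes, so H(B) = log₂(16) = 4.000 bits. Any distribution with genuine randomness has higher entropy than a deterministic one.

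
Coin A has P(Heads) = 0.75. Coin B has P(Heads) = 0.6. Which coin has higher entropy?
B

For binary distributions, entropy is maximized at p=0.5 and decreases as p moves toward 0 or 1.

H(A) = H(0.75) = 0.8113 bits
H(B) = H(0.6) = 0.9710 bits

Distribution B (p=0.6) is closer to uniform (p=0.5), so it has higher entropy.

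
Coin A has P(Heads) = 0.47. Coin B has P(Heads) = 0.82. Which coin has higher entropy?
A

For binary distributions, entropy is maximized at p=0.5 and decreases as p moves toward 0 or 1.

H(A) = H(0.47) = 0.9974 bits
H(B) = H(0.82) = 0.6801 bits

Distribution A (p=0.47) is closer to uniform (p=0.5), so it has higher entropy.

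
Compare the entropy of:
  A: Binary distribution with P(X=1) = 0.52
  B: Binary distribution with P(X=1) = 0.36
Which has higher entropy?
A

For binary distributions, entropy is maximized at p=0.5 and decreases as p moves toward 0 or 1.

H(A) = H(0.52) = 0.9988 bits
H(B) = H(0.36) = 0.9427 bits

Distribution A (p=0.52) is closer to uniform (p=0.5), so it has higher entropy.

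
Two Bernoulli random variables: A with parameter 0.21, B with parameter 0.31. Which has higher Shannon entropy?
B

For binary distributions, entropy is maximized at p=0.5 and decreases as p moves toward 0 or 1.

H(A) = H(0.21) = 0.7415 bits
H(B) = H(0.31) = 0.8932 bits

Distribution B (p=0.31) is closer to uniform (p=0.5), so it has higher entropy.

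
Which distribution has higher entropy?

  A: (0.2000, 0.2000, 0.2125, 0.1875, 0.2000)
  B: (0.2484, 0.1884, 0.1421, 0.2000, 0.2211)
A

Both distributions are close to uniform, making this a harder comparison.

H(A) = 2.3208 bits
H(B) = 2.2986 bits

The distribution closer to uniform has higher entropy.
Answer: A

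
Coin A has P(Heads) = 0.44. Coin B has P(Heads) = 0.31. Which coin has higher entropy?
A

For binary distributions, entropy is maximized at p=0.5 and decreases as p moves toward 0 or 1.

H(A) = H(0.44) = 0.9896 bits
H(B) = H(0.31) = 0.8932 bits

Distribution A (p=0.44) is closer to uniform (p=0.5), so it has higher entropy.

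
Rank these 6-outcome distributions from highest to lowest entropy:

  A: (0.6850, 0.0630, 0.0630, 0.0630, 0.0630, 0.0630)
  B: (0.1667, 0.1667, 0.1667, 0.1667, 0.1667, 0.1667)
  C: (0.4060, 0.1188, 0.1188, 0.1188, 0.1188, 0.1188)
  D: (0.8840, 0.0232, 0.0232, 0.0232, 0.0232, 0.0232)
B > C > A > D

Key insight: Entropy is maximized by uniform distributions and minimized by concentrated distributions.

Entropies:
  H(A) = 1.6303 bits
  H(B) = 2.5850 bits
  H(C) = 2.3536 bits
  H(D) = 0.7871 bits

Ranking: B > C > A > D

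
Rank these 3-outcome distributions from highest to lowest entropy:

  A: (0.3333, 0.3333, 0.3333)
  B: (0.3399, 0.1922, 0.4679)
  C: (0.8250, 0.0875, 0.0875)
A > B > C

Key insight: Entropy is maximized by uniform distributions and minimized by concentrated distributions.

- Uniform distributions have maximum entropy log₂(3) = 1.5850 bits
- The more "peaked" or concentrated a distribution, the lower its entropy

Entropies:
  H(A) = 1.5850 bits
  H(B) = 1.4991 bits
  H(C) = 0.8440 bits

Ranking: A > B > C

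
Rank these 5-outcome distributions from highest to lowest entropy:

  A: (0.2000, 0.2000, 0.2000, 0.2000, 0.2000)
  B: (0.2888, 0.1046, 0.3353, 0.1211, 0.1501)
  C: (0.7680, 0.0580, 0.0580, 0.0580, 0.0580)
A > B > C

Key insight: Entropy is maximized by uniform distributions and minimized by concentrated distributions.

- Uniform distributions have maximum entropy log₂(5) = 2.3219 bits
- The more "peaked" or concentrated a distribution, the lower its entropy

Entropies:
  H(A) = 2.3219 bits
  H(B) = 2.1663 bits
  H(C) = 1.2455 bits

Ranking: A > B > C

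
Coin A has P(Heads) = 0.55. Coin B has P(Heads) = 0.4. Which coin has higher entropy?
A

For binary distributions, entropy is maximized at p=0.5 and decreases as p moves toward 0 or 1.

H(A) = H(0.55) = 0.9928 bits
H(B) = H(0.4) = 0.9710 bits

Distribution A (p=0.55) is closer to uniform (p=0.5), so it has higher entropy.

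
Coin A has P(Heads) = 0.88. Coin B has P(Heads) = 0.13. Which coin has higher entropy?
B

For binary distributions, entropy is maximized at p=0.5 and decreases as p moves toward 0 or 1.

H(A) = H(0.88) = 0.5294 bits
H(B) = H(0.13) = 0.5574 bits

Distribution B (p=0.13) is closer to uniform (p=0.5), so it has higher entropy.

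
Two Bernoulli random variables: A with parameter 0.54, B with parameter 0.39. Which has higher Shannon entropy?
A

For binary distributions, entropy is maximized at p=0.5 and decreases as p moves toward 0 or 1.

H(A) = H(0.54) = 0.9954 bits
H(B) = H(0.39) = 0.9648 bits

Distribution A (p=0.54) is closer to uniform (p=0.5), so it has higher entropy.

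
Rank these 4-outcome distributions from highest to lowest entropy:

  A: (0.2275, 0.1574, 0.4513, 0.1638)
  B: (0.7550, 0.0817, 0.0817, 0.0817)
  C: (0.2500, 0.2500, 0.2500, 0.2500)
C > A > B

Key insight: Entropy is maximized by uniform distributions and minimized by concentrated distributions.

- Uniform distributions have maximum entropy log₂(4) = 2.0000 bits
- The more "peaked" or concentrated a distribution, the lower its entropy

Entropies:
  H(A) = 1.8514 bits
  H(B) = 1.1916 bits
  H(C) = 2.0000 bits

Ranking: C > A > B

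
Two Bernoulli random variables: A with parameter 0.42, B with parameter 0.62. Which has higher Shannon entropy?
A

For binary distributions, entropy is maximized at p=0.5 and decreases as p moves toward 0 or 1.

H(A) = H(0.42) = 0.9815 bits
H(B) = H(0.62) = 0.9580 bits

Distribution A (p=0.42) is closer to uniform (p=0.5), so it has higher entropy.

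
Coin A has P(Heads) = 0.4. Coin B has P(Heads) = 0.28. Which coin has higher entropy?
A

For binary distributions, entropy is maximized at p=0.5 and decreases as p moves toward 0 or 1.

H(A) = H(0.4) = 0.9710 bits
H(B) = H(0.28) = 0.8555 bits

Distribution A (p=0.4) is closer to uniform (p=0.5), so it has higher entropy.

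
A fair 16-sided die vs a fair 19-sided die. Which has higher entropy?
19-sided die

Both are uniform distributions; for uniform over n outcomes, H = log₂(n). H(16-sided) = log₂(16) = 4.000 bits and H(19-sided) = log₂(19) = 4.248 bits. More outcomes in a uniform distribution means higher entropy.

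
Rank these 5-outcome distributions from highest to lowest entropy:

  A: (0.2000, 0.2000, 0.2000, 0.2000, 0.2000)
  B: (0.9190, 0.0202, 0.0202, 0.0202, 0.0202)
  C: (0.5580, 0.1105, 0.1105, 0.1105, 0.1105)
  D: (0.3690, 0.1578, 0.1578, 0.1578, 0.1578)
A > D > C > B

Key insight: Entropy is maximized by uniform distributions and minimized by concentrated distributions.

Entropies:
  H(A) = 2.3219 bits
  H(B) = 0.5677 bits
  H(C) = 1.8743 bits
  H(D) = 2.2119 bits

Ranking: A > D > C > B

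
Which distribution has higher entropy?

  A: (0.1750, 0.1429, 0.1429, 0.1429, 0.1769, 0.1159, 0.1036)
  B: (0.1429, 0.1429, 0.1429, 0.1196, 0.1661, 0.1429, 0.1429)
B

Both distributions are close to uniform, making this a harder comparison.

H(A) = 2.7845 bits
H(B) = 2.8019 bits

The distribution closer to uniform has higher entropy.
Answer: B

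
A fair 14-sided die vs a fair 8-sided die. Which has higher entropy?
14-sided die

Both are uniform distributions; for uniform over n outcomes, H = log₂(n). H(14-sided) = log₂(14) = 3.807 bits and H(8-sided) = log₂(8) = 3.000 bits. More outcomes in a uniform distribution means higher entropy.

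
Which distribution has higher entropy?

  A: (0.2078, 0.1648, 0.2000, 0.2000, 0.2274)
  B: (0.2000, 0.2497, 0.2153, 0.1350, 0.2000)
A

Both distributions are close to uniform, making this a harder comparison.

H(A) = 2.3144 bits
H(B) = 2.2956 bits

The distribution closer to uniform has higher entropy.
Answer: A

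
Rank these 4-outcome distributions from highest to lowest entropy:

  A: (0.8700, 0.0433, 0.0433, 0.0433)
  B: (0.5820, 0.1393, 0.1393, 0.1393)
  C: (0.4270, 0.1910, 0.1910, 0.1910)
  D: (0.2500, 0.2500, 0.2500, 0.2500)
D > C > B > A

Key insight: Entropy is maximized by uniform distributions and minimized by concentrated distributions.

Entropies:
  H(A) = 0.7635 bits
  H(B) = 1.6430 bits
  H(C) = 1.8928 bits
  H(D) = 2.0000 bits

Ranking: D > C > B > A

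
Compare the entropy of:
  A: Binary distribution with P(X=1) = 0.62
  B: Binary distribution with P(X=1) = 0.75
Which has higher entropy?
A

For binary distributions, entropy is maximized at p=0.5 and decreases as p moves toward 0 or 1.

H(A) = H(0.62) = 0.9580 bits
H(B) = H(0.75) = 0.8113 bits

Distribution A (p=0.62) is closer to uniform (p=0.5), so it has higher entropy.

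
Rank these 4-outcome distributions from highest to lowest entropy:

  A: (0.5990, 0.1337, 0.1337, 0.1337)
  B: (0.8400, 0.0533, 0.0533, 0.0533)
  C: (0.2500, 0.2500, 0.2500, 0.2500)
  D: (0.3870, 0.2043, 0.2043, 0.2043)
C > D > A > B

Key insight: Entropy is maximized by uniform distributions and minimized by concentrated distributions.

Entropies:
  H(A) = 1.6071 bits
  H(B) = 0.8879 bits
  H(C) = 2.0000 bits
  H(D) = 1.9344 bits

Ranking: C > D > A > B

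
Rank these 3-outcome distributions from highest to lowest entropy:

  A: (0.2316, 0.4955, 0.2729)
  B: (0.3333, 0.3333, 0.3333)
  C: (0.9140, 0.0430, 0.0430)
B > A > C

Key insight: Entropy is maximized by uniform distributions and minimized by concentrated distributions.

- Uniform distributions have maximum entropy log₂(3) = 1.5850 bits
- The more "peaked" or concentrated a distribution, the lower its entropy

Entropies:
  H(A) = 1.5020 bits
  H(B) = 1.5850 bits
  H(C) = 0.5090 bits

Ranking: B > A > C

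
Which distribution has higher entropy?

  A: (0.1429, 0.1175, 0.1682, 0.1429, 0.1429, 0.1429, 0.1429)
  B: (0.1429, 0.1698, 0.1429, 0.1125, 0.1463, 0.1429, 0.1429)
A

Both distributions are close to uniform, making this a harder comparison.

H(A) = 2.8008 bits
H(B) = 2.7988 bits

The distribution closer to uniform has higher entropy.
Answer: A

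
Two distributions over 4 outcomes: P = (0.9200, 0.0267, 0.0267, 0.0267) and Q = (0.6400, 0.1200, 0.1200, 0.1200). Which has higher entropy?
Q

P is highly concentrated on one outcome (92%), making it nearly deterministic. Q spreads its mass more evenly (max 64%). The more spread-out distribution has higher entropy: H(P) ≈ 0.529 bits, H(Q) ≈ 1.513 bits.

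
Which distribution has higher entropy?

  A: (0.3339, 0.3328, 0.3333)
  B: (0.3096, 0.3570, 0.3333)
A

Both distributions are close to uniform, making this a harder comparison.

H(A) = 1.5850 bits
H(B) = 1.5825 bits

The distribution closer to uniform has higher entropy.
Answer: A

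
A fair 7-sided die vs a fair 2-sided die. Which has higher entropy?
7-sided die

Both are uniform distributions; for uniform over n outcomes, H = log₂(n). H(7-sided) = log₂(7) = 2.807 bits and H(2-sided) = log₂(2) = 1.000 bits. More outcomes in a uniform distribution means higher entropy.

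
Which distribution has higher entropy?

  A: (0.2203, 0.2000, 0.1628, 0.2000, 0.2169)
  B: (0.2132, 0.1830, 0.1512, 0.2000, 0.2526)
A

Both distributions are close to uniform, making this a harder comparison.

H(A) = 2.3142 bits
H(B) = 2.3016 bits

The distribution closer to uniform has higher entropy.
Answer: A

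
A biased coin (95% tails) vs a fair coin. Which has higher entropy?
Fair coin

The fair coin is uniform (p=0.5), maximizing binary entropy at 1 bit. The biased coin has H(0.95) ≈ 0.286 bits — its outcome is more predictable, so its entropy is lower.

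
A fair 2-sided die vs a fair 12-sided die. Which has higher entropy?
12-sided die

Both are uniform distributions; for uniform over n outcomes, H = log₂(n). H(2-sided) = log₂(2) = 1.000 bits and H(12-sided) = log₂(12) = 3.585 bits. More outcomes in a uniform distribution means higher entropy.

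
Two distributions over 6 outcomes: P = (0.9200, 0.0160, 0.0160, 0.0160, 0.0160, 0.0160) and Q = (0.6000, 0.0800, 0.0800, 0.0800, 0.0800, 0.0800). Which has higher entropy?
Q

P is highly concentrated on one outcome (92%), making it nearly deterministic. Q spreads its mass more evenly (max 60%). The more spread-out distribution has higher entropy: H(P) ≈ 0.588 bits, H(Q) ≈ 1.900 bits.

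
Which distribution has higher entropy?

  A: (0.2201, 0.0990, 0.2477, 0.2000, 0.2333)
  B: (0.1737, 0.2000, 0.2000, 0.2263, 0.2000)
B

Both distributions are close to uniform, making this a harder comparison.

H(A) = 2.2638 bits
H(B) = 2.3169 bits

The distribution closer to uniform has higher entropy.
Answer: B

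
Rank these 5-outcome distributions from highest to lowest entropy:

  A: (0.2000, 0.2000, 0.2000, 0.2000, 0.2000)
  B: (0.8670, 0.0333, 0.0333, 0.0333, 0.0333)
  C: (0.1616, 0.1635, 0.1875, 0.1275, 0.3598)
A > C > B

Key insight: Entropy is maximized by uniform distributions and minimized by concentrated distributions.

- Uniform distributions have maximum entropy log₂(5) = 2.3219 bits
- The more "peaked" or concentrated a distribution, the lower its entropy

Entropies:
  H(A) = 2.3219 bits
  H(B) = 0.8316 bits
  H(C) = 2.2145 bits

Ranking: A > C > B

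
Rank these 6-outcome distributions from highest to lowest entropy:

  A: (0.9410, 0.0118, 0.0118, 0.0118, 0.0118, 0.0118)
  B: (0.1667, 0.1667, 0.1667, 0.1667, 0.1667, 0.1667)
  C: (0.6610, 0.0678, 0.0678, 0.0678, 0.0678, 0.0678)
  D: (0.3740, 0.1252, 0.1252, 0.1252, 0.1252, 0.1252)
B > D > C > A

Key insight: Entropy is maximized by uniform distributions and minimized by concentrated distributions.

Entropies:
  H(A) = 0.4605 bits
  H(B) = 2.5850 bits
  H(C) = 1.7110 bits
  H(D) = 2.4072 bits

Ranking: B > D > C > A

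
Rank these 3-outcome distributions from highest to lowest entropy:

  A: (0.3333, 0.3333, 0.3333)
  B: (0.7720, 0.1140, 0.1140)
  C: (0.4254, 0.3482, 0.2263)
A > C > B

Key insight: Entropy is maximized by uniform distributions and minimized by concentrated distributions.

- Uniform distributions have maximum entropy log₂(3) = 1.5850 bits
- The more "peaked" or concentrated a distribution, the lower its entropy

Entropies:
  H(A) = 1.5850 bits
  H(B) = 1.0025 bits
  H(C) = 1.5397 bits

Ranking: A > C > B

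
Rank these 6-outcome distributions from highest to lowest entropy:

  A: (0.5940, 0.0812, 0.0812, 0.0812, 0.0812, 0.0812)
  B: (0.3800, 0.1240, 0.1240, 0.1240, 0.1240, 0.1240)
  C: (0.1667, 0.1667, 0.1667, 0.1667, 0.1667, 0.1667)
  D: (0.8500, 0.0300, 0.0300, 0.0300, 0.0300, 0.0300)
C > B > A > D

Key insight: Entropy is maximized by uniform distributions and minimized by concentrated distributions.

Entropies:
  H(A) = 1.9171 bits
  H(B) = 2.3976 bits
  H(C) = 2.5850 bits
  H(D) = 0.9581 bits

Ranking: C > B > A > D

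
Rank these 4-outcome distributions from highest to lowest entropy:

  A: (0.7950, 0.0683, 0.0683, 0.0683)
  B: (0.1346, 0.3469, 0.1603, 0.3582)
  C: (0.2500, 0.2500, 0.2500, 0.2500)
C > B > A

Key insight: Entropy is maximized by uniform distributions and minimized by concentrated distributions.

- Uniform distributions have maximum entropy log₂(4) = 2.0000 bits
- The more "peaked" or concentrated a distribution, the lower its entropy

Entropies:
  H(A) = 1.0567 bits
  H(B) = 1.8731 bits
  H(C) = 2.0000 bits

Ranking: C > B > A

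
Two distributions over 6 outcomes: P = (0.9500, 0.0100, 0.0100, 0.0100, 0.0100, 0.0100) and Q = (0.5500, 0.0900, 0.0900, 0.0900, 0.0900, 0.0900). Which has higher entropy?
Q

P is highly concentrated on one outcome (95%), making it nearly deterministic. Q spreads its mass more evenly (max 55%). The more spread-out distribution has higher entropy: H(P) ≈ 0.402 bits, H(Q) ≈ 2.038 bits.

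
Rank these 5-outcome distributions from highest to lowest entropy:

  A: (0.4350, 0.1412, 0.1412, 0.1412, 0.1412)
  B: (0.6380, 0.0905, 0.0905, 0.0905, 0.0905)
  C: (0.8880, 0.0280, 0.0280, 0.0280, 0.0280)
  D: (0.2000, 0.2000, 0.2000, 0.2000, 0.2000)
D > A > B > C

Key insight: Entropy is maximized by uniform distributions and minimized by concentrated distributions.

Entropies:
  H(A) = 2.1178 bits
  H(B) = 1.6683 bits
  H(C) = 0.7299 bits
  H(D) = 2.3219 bits

Ranking: D > A > B > C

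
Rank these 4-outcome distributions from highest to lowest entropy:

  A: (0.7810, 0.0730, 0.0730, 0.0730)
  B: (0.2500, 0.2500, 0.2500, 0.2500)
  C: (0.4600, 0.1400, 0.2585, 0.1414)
B > C > A

Key insight: Entropy is maximized by uniform distributions and minimized by concentrated distributions.

- Uniform distributions have maximum entropy log₂(4) = 2.0000 bits
- The more "peaked" or concentrated a distribution, the lower its entropy

Entropies:
  H(A) = 1.1054 bits
  H(B) = 2.0000 bits
  H(C) = 1.8161 bits

Ranking: B > C > A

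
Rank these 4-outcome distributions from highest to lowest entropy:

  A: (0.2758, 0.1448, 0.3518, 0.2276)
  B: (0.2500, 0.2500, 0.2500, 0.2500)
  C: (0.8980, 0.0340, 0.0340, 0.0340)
B > A > C

Key insight: Entropy is maximized by uniform distributions and minimized by concentrated distributions.

- Uniform distributions have maximum entropy log₂(4) = 2.0000 bits
- The more "peaked" or concentrated a distribution, the lower its entropy

Entropies:
  H(A) = 1.9325 bits
  H(B) = 2.0000 bits
  H(C) = 0.6370 bits

Ranking: B > A > C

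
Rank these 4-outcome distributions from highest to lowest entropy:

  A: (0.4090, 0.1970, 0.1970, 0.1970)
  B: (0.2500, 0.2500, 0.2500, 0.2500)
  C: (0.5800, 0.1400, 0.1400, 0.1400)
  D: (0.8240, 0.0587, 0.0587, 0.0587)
B > A > C > D

Key insight: Entropy is maximized by uniform distributions and minimized by concentrated distributions.

Entropies:
  H(A) = 1.9127 bits
  H(B) = 2.0000 bits
  H(C) = 1.6471 bits
  H(D) = 0.9502 bits

Ranking: B > A > C > D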